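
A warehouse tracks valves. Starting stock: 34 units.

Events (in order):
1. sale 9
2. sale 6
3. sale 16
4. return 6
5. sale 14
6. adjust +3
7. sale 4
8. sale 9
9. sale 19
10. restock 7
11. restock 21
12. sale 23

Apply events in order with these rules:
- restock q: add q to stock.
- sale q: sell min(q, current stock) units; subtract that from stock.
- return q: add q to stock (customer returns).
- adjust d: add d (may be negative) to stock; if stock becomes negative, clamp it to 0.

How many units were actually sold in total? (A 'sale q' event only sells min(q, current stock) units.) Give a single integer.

Answer: 66

Derivation:
Processing events:
Start: stock = 34
  Event 1 (sale 9): sell min(9,34)=9. stock: 34 - 9 = 25. total_sold = 9
  Event 2 (sale 6): sell min(6,25)=6. stock: 25 - 6 = 19. total_sold = 15
  Event 3 (sale 16): sell min(16,19)=16. stock: 19 - 16 = 3. total_sold = 31
  Event 4 (return 6): 3 + 6 = 9
  Event 5 (sale 14): sell min(14,9)=9. stock: 9 - 9 = 0. total_sold = 40
  Event 6 (adjust +3): 0 + 3 = 3
  Event 7 (sale 4): sell min(4,3)=3. stock: 3 - 3 = 0. total_sold = 43
  Event 8 (sale 9): sell min(9,0)=0. stock: 0 - 0 = 0. total_sold = 43
  Event 9 (sale 19): sell min(19,0)=0. stock: 0 - 0 = 0. total_sold = 43
  Event 10 (restock 7): 0 + 7 = 7
  Event 11 (restock 21): 7 + 21 = 28
  Event 12 (sale 23): sell min(23,28)=23. stock: 28 - 23 = 5. total_sold = 66
Final: stock = 5, total_sold = 66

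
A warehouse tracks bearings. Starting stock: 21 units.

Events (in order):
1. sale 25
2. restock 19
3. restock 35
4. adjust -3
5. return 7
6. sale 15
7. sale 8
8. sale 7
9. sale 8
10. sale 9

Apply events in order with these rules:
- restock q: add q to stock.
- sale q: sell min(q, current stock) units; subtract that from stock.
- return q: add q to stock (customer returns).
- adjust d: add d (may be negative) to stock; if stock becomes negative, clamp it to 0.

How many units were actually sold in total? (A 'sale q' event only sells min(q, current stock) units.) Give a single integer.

Processing events:
Start: stock = 21
  Event 1 (sale 25): sell min(25,21)=21. stock: 21 - 21 = 0. total_sold = 21
  Event 2 (restock 19): 0 + 19 = 19
  Event 3 (restock 35): 19 + 35 = 54
  Event 4 (adjust -3): 54 + -3 = 51
  Event 5 (return 7): 51 + 7 = 58
  Event 6 (sale 15): sell min(15,58)=15. stock: 58 - 15 = 43. total_sold = 36
  Event 7 (sale 8): sell min(8,43)=8. stock: 43 - 8 = 35. total_sold = 44
  Event 8 (sale 7): sell min(7,35)=7. stock: 35 - 7 = 28. total_sold = 51
  Event 9 (sale 8): sell min(8,28)=8. stock: 28 - 8 = 20. total_sold = 59
  Event 10 (sale 9): sell min(9,20)=9. stock: 20 - 9 = 11. total_sold = 68
Final: stock = 11, total_sold = 68

Answer: 68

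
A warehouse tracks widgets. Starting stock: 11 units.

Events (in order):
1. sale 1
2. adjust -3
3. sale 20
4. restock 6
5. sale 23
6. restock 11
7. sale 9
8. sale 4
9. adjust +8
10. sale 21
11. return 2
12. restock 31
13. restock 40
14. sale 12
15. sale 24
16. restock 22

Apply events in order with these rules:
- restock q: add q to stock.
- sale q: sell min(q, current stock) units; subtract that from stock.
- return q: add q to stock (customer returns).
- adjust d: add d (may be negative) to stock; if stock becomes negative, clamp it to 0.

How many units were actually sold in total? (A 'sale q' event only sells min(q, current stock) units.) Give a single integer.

Processing events:
Start: stock = 11
  Event 1 (sale 1): sell min(1,11)=1. stock: 11 - 1 = 10. total_sold = 1
  Event 2 (adjust -3): 10 + -3 = 7
  Event 3 (sale 20): sell min(20,7)=7. stock: 7 - 7 = 0. total_sold = 8
  Event 4 (restock 6): 0 + 6 = 6
  Event 5 (sale 23): sell min(23,6)=6. stock: 6 - 6 = 0. total_sold = 14
  Event 6 (restock 11): 0 + 11 = 11
  Event 7 (sale 9): sell min(9,11)=9. stock: 11 - 9 = 2. total_sold = 23
  Event 8 (sale 4): sell min(4,2)=2. stock: 2 - 2 = 0. total_sold = 25
  Event 9 (adjust +8): 0 + 8 = 8
  Event 10 (sale 21): sell min(21,8)=8. stock: 8 - 8 = 0. total_sold = 33
  Event 11 (return 2): 0 + 2 = 2
  Event 12 (restock 31): 2 + 31 = 33
  Event 13 (restock 40): 33 + 40 = 73
  Event 14 (sale 12): sell min(12,73)=12. stock: 73 - 12 = 61. total_sold = 45
  Event 15 (sale 24): sell min(24,61)=24. stock: 61 - 24 = 37. total_sold = 69
  Event 16 (restock 22): 37 + 22 = 59
Final: stock = 59, total_sold = 69

Answer: 69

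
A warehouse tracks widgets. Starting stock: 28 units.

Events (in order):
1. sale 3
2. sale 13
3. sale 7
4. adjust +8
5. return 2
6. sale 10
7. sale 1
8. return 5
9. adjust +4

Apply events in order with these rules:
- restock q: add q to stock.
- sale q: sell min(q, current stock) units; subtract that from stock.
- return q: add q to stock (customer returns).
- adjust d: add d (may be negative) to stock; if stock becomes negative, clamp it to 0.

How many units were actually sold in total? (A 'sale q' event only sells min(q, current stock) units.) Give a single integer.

Answer: 34

Derivation:
Processing events:
Start: stock = 28
  Event 1 (sale 3): sell min(3,28)=3. stock: 28 - 3 = 25. total_sold = 3
  Event 2 (sale 13): sell min(13,25)=13. stock: 25 - 13 = 12. total_sold = 16
  Event 3 (sale 7): sell min(7,12)=7. stock: 12 - 7 = 5. total_sold = 23
  Event 4 (adjust +8): 5 + 8 = 13
  Event 5 (return 2): 13 + 2 = 15
  Event 6 (sale 10): sell min(10,15)=10. stock: 15 - 10 = 5. total_sold = 33
  Event 7 (sale 1): sell min(1,5)=1. stock: 5 - 1 = 4. total_sold = 34
  Event 8 (return 5): 4 + 5 = 9
  Event 9 (adjust +4): 9 + 4 = 13
Final: stock = 13, total_sold = 34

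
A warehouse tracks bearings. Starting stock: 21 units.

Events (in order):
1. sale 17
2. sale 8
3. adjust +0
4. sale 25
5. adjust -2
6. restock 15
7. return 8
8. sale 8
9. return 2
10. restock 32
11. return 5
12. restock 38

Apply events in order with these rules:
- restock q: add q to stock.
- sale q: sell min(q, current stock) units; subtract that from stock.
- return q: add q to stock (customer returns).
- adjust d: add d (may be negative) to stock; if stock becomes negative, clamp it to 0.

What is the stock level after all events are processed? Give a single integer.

Processing events:
Start: stock = 21
  Event 1 (sale 17): sell min(17,21)=17. stock: 21 - 17 = 4. total_sold = 17
  Event 2 (sale 8): sell min(8,4)=4. stock: 4 - 4 = 0. total_sold = 21
  Event 3 (adjust +0): 0 + 0 = 0
  Event 4 (sale 25): sell min(25,0)=0. stock: 0 - 0 = 0. total_sold = 21
  Event 5 (adjust -2): 0 + -2 = 0 (clamped to 0)
  Event 6 (restock 15): 0 + 15 = 15
  Event 7 (return 8): 15 + 8 = 23
  Event 8 (sale 8): sell min(8,23)=8. stock: 23 - 8 = 15. total_sold = 29
  Event 9 (return 2): 15 + 2 = 17
  Event 10 (restock 32): 17 + 32 = 49
  Event 11 (return 5): 49 + 5 = 54
  Event 12 (restock 38): 54 + 38 = 92
Final: stock = 92, total_sold = 29

Answer: 92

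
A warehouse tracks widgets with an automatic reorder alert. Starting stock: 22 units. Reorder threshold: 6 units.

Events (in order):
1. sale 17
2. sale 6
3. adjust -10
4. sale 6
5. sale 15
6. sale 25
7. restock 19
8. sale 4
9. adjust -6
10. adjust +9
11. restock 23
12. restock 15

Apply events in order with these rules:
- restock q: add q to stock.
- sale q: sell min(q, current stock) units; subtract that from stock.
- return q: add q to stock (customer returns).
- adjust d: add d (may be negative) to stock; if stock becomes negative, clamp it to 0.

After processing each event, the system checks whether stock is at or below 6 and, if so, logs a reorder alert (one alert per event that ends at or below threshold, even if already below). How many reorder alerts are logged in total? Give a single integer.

Processing events:
Start: stock = 22
  Event 1 (sale 17): sell min(17,22)=17. stock: 22 - 17 = 5. total_sold = 17
  Event 2 (sale 6): sell min(6,5)=5. stock: 5 - 5 = 0. total_sold = 22
  Event 3 (adjust -10): 0 + -10 = 0 (clamped to 0)
  Event 4 (sale 6): sell min(6,0)=0. stock: 0 - 0 = 0. total_sold = 22
  Event 5 (sale 15): sell min(15,0)=0. stock: 0 - 0 = 0. total_sold = 22
  Event 6 (sale 25): sell min(25,0)=0. stock: 0 - 0 = 0. total_sold = 22
  Event 7 (restock 19): 0 + 19 = 19
  Event 8 (sale 4): sell min(4,19)=4. stock: 19 - 4 = 15. total_sold = 26
  Event 9 (adjust -6): 15 + -6 = 9
  Event 10 (adjust +9): 9 + 9 = 18
  Event 11 (restock 23): 18 + 23 = 41
  Event 12 (restock 15): 41 + 15 = 56
Final: stock = 56, total_sold = 26

Checking against threshold 6:
  After event 1: stock=5 <= 6 -> ALERT
  After event 2: stock=0 <= 6 -> ALERT
  After event 3: stock=0 <= 6 -> ALERT
  After event 4: stock=0 <= 6 -> ALERT
  After event 5: stock=0 <= 6 -> ALERT
  After event 6: stock=0 <= 6 -> ALERT
  After event 7: stock=19 > 6
  After event 8: stock=15 > 6
  After event 9: stock=9 > 6
  After event 10: stock=18 > 6
  After event 11: stock=41 > 6
  After event 12: stock=56 > 6
Alert events: [1, 2, 3, 4, 5, 6]. Count = 6

Answer: 6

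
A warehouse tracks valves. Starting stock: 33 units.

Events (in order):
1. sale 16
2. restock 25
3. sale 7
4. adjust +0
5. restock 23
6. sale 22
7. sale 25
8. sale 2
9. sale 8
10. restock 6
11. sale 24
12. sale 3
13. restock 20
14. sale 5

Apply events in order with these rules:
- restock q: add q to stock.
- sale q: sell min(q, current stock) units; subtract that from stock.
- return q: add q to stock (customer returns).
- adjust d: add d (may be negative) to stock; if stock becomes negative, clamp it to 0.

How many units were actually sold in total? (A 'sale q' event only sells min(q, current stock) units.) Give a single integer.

Answer: 92

Derivation:
Processing events:
Start: stock = 33
  Event 1 (sale 16): sell min(16,33)=16. stock: 33 - 16 = 17. total_sold = 16
  Event 2 (restock 25): 17 + 25 = 42
  Event 3 (sale 7): sell min(7,42)=7. stock: 42 - 7 = 35. total_sold = 23
  Event 4 (adjust +0): 35 + 0 = 35
  Event 5 (restock 23): 35 + 23 = 58
  Event 6 (sale 22): sell min(22,58)=22. stock: 58 - 22 = 36. total_sold = 45
  Event 7 (sale 25): sell min(25,36)=25. stock: 36 - 25 = 11. total_sold = 70
  Event 8 (sale 2): sell min(2,11)=2. stock: 11 - 2 = 9. total_sold = 72
  Event 9 (sale 8): sell min(8,9)=8. stock: 9 - 8 = 1. total_sold = 80
  Event 10 (restock 6): 1 + 6 = 7
  Event 11 (sale 24): sell min(24,7)=7. stock: 7 - 7 = 0. total_sold = 87
  Event 12 (sale 3): sell min(3,0)=0. stock: 0 - 0 = 0. total_sold = 87
  Event 13 (restock 20): 0 + 20 = 20
  Event 14 (sale 5): sell min(5,20)=5. stock: 20 - 5 = 15. total_sold = 92
Final: stock = 15, total_sold = 92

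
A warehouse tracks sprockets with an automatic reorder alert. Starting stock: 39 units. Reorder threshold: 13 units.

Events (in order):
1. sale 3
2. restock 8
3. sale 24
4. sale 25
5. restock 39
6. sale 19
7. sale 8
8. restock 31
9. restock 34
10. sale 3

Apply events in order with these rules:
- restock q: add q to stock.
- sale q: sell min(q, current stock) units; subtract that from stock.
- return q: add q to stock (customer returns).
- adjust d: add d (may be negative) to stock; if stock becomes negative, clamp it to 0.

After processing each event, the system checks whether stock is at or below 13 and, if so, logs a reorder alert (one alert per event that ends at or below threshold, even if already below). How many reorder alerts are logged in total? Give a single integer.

Processing events:
Start: stock = 39
  Event 1 (sale 3): sell min(3,39)=3. stock: 39 - 3 = 36. total_sold = 3
  Event 2 (restock 8): 36 + 8 = 44
  Event 3 (sale 24): sell min(24,44)=24. stock: 44 - 24 = 20. total_sold = 27
  Event 4 (sale 25): sell min(25,20)=20. stock: 20 - 20 = 0. total_sold = 47
  Event 5 (restock 39): 0 + 39 = 39
  Event 6 (sale 19): sell min(19,39)=19. stock: 39 - 19 = 20. total_sold = 66
  Event 7 (sale 8): sell min(8,20)=8. stock: 20 - 8 = 12. total_sold = 74
  Event 8 (restock 31): 12 + 31 = 43
  Event 9 (restock 34): 43 + 34 = 77
  Event 10 (sale 3): sell min(3,77)=3. stock: 77 - 3 = 74. total_sold = 77
Final: stock = 74, total_sold = 77

Checking against threshold 13:
  After event 1: stock=36 > 13
  After event 2: stock=44 > 13
  After event 3: stock=20 > 13
  After event 4: stock=0 <= 13 -> ALERT
  After event 5: stock=39 > 13
  After event 6: stock=20 > 13
  After event 7: stock=12 <= 13 -> ALERT
  After event 8: stock=43 > 13
  After event 9: stock=77 > 13
  After event 10: stock=74 > 13
Alert events: [4, 7]. Count = 2

Answer: 2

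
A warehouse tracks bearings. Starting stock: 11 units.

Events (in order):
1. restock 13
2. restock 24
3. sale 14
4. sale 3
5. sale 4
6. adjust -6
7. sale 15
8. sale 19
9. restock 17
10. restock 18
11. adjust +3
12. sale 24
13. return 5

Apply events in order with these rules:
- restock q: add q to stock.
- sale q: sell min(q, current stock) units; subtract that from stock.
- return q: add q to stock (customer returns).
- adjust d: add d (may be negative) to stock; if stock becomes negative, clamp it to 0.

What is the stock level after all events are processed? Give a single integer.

Processing events:
Start: stock = 11
  Event 1 (restock 13): 11 + 13 = 24
  Event 2 (restock 24): 24 + 24 = 48
  Event 3 (sale 14): sell min(14,48)=14. stock: 48 - 14 = 34. total_sold = 14
  Event 4 (sale 3): sell min(3,34)=3. stock: 34 - 3 = 31. total_sold = 17
  Event 5 (sale 4): sell min(4,31)=4. stock: 31 - 4 = 27. total_sold = 21
  Event 6 (adjust -6): 27 + -6 = 21
  Event 7 (sale 15): sell min(15,21)=15. stock: 21 - 15 = 6. total_sold = 36
  Event 8 (sale 19): sell min(19,6)=6. stock: 6 - 6 = 0. total_sold = 42
  Event 9 (restock 17): 0 + 17 = 17
  Event 10 (restock 18): 17 + 18 = 35
  Event 11 (adjust +3): 35 + 3 = 38
  Event 12 (sale 24): sell min(24,38)=24. stock: 38 - 24 = 14. total_sold = 66
  Event 13 (return 5): 14 + 5 = 19
Final: stock = 19, total_sold = 66

Answer: 19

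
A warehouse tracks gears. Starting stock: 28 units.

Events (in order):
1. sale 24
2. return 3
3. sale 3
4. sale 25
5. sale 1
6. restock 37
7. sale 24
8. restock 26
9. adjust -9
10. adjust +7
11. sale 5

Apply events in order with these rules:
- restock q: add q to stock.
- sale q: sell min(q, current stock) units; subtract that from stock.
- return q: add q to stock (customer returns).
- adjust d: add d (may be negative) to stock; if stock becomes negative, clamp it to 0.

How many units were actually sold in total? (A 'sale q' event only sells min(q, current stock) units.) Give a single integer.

Processing events:
Start: stock = 28
  Event 1 (sale 24): sell min(24,28)=24. stock: 28 - 24 = 4. total_sold = 24
  Event 2 (return 3): 4 + 3 = 7
  Event 3 (sale 3): sell min(3,7)=3. stock: 7 - 3 = 4. total_sold = 27
  Event 4 (sale 25): sell min(25,4)=4. stock: 4 - 4 = 0. total_sold = 31
  Event 5 (sale 1): sell min(1,0)=0. stock: 0 - 0 = 0. total_sold = 31
  Event 6 (restock 37): 0 + 37 = 37
  Event 7 (sale 24): sell min(24,37)=24. stock: 37 - 24 = 13. total_sold = 55
  Event 8 (restock 26): 13 + 26 = 39
  Event 9 (adjust -9): 39 + -9 = 30
  Event 10 (adjust +7): 30 + 7 = 37
  Event 11 (sale 5): sell min(5,37)=5. stock: 37 - 5 = 32. total_sold = 60
Final: stock = 32, total_sold = 60

Answer: 60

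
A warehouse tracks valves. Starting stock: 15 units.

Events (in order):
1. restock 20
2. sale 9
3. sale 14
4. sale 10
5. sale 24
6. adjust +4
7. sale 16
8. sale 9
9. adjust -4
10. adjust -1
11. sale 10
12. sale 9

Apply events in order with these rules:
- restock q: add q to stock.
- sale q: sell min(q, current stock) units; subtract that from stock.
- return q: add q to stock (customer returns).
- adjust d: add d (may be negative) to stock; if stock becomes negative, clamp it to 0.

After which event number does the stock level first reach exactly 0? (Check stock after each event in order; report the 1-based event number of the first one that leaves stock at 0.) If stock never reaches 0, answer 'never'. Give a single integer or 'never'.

Answer: 5

Derivation:
Processing events:
Start: stock = 15
  Event 1 (restock 20): 15 + 20 = 35
  Event 2 (sale 9): sell min(9,35)=9. stock: 35 - 9 = 26. total_sold = 9
  Event 3 (sale 14): sell min(14,26)=14. stock: 26 - 14 = 12. total_sold = 23
  Event 4 (sale 10): sell min(10,12)=10. stock: 12 - 10 = 2. total_sold = 33
  Event 5 (sale 24): sell min(24,2)=2. stock: 2 - 2 = 0. total_sold = 35
  Event 6 (adjust +4): 0 + 4 = 4
  Event 7 (sale 16): sell min(16,4)=4. stock: 4 - 4 = 0. total_sold = 39
  Event 8 (sale 9): sell min(9,0)=0. stock: 0 - 0 = 0. total_sold = 39
  Event 9 (adjust -4): 0 + -4 = 0 (clamped to 0)
  Event 10 (adjust -1): 0 + -1 = 0 (clamped to 0)
  Event 11 (sale 10): sell min(10,0)=0. stock: 0 - 0 = 0. total_sold = 39
  Event 12 (sale 9): sell min(9,0)=0. stock: 0 - 0 = 0. total_sold = 39
Final: stock = 0, total_sold = 39

First zero at event 5.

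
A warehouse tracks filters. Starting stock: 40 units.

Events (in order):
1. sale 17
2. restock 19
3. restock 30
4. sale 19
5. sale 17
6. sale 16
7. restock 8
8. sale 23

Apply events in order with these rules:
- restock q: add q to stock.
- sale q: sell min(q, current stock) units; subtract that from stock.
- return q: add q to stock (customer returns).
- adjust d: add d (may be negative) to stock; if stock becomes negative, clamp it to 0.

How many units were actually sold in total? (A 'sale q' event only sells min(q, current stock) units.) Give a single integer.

Processing events:
Start: stock = 40
  Event 1 (sale 17): sell min(17,40)=17. stock: 40 - 17 = 23. total_sold = 17
  Event 2 (restock 19): 23 + 19 = 42
  Event 3 (restock 30): 42 + 30 = 72
  Event 4 (sale 19): sell min(19,72)=19. stock: 72 - 19 = 53. total_sold = 36
  Event 5 (sale 17): sell min(17,53)=17. stock: 53 - 17 = 36. total_sold = 53
  Event 6 (sale 16): sell min(16,36)=16. stock: 36 - 16 = 20. total_sold = 69
  Event 7 (restock 8): 20 + 8 = 28
  Event 8 (sale 23): sell min(23,28)=23. stock: 28 - 23 = 5. total_sold = 92
Final: stock = 5, total_sold = 92

Answer: 92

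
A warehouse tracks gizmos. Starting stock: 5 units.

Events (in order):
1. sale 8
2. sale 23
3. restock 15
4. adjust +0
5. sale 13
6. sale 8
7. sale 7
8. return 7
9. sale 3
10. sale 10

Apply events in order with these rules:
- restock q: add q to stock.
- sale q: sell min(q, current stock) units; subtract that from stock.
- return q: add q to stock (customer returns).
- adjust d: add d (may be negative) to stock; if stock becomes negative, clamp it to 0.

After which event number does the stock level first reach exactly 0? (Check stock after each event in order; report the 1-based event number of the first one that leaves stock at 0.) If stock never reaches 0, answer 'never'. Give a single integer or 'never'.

Answer: 1

Derivation:
Processing events:
Start: stock = 5
  Event 1 (sale 8): sell min(8,5)=5. stock: 5 - 5 = 0. total_sold = 5
  Event 2 (sale 23): sell min(23,0)=0. stock: 0 - 0 = 0. total_sold = 5
  Event 3 (restock 15): 0 + 15 = 15
  Event 4 (adjust +0): 15 + 0 = 15
  Event 5 (sale 13): sell min(13,15)=13. stock: 15 - 13 = 2. total_sold = 18
  Event 6 (sale 8): sell min(8,2)=2. stock: 2 - 2 = 0. total_sold = 20
  Event 7 (sale 7): sell min(7,0)=0. stock: 0 - 0 = 0. total_sold = 20
  Event 8 (return 7): 0 + 7 = 7
  Event 9 (sale 3): sell min(3,7)=3. stock: 7 - 3 = 4. total_sold = 23
  Event 10 (sale 10): sell min(10,4)=4. stock: 4 - 4 = 0. total_sold = 27
Final: stock = 0, total_sold = 27

First zero at event 1.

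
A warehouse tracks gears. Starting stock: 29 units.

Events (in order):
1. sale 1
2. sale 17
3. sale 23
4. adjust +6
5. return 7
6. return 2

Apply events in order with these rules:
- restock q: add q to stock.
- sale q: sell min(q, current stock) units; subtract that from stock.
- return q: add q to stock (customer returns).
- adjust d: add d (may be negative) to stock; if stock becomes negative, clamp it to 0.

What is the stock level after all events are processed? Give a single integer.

Answer: 15

Derivation:
Processing events:
Start: stock = 29
  Event 1 (sale 1): sell min(1,29)=1. stock: 29 - 1 = 28. total_sold = 1
  Event 2 (sale 17): sell min(17,28)=17. stock: 28 - 17 = 11. total_sold = 18
  Event 3 (sale 23): sell min(23,11)=11. stock: 11 - 11 = 0. total_sold = 29
  Event 4 (adjust +6): 0 + 6 = 6
  Event 5 (return 7): 6 + 7 = 13
  Event 6 (return 2): 13 + 2 = 15
Final: stock = 15, total_sold = 29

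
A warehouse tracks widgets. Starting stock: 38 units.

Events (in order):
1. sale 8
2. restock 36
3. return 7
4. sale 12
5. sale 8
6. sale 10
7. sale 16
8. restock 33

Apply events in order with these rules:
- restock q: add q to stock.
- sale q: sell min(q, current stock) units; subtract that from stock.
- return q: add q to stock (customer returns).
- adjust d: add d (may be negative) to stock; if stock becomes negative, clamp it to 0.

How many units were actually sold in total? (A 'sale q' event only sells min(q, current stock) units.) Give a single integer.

Answer: 54

Derivation:
Processing events:
Start: stock = 38
  Event 1 (sale 8): sell min(8,38)=8. stock: 38 - 8 = 30. total_sold = 8
  Event 2 (restock 36): 30 + 36 = 66
  Event 3 (return 7): 66 + 7 = 73
  Event 4 (sale 12): sell min(12,73)=12. stock: 73 - 12 = 61. total_sold = 20
  Event 5 (sale 8): sell min(8,61)=8. stock: 61 - 8 = 53. total_sold = 28
  Event 6 (sale 10): sell min(10,53)=10. stock: 53 - 10 = 43. total_sold = 38
  Event 7 (sale 16): sell min(16,43)=16. stock: 43 - 16 = 27. total_sold = 54
  Event 8 (restock 33): 27 + 33 = 60
Final: stock = 60, total_sold = 54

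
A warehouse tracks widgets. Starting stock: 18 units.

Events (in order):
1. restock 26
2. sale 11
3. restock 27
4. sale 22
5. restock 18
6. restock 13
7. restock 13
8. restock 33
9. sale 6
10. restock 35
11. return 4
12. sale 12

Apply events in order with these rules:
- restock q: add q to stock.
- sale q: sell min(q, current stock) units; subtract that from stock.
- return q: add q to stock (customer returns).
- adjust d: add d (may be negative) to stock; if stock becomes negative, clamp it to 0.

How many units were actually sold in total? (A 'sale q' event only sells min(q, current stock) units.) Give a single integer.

Answer: 51

Derivation:
Processing events:
Start: stock = 18
  Event 1 (restock 26): 18 + 26 = 44
  Event 2 (sale 11): sell min(11,44)=11. stock: 44 - 11 = 33. total_sold = 11
  Event 3 (restock 27): 33 + 27 = 60
  Event 4 (sale 22): sell min(22,60)=22. stock: 60 - 22 = 38. total_sold = 33
  Event 5 (restock 18): 38 + 18 = 56
  Event 6 (restock 13): 56 + 13 = 69
  Event 7 (restock 13): 69 + 13 = 82
  Event 8 (restock 33): 82 + 33 = 115
  Event 9 (sale 6): sell min(6,115)=6. stock: 115 - 6 = 109. total_sold = 39
  Event 10 (restock 35): 109 + 35 = 144
  Event 11 (return 4): 144 + 4 = 148
  Event 12 (sale 12): sell min(12,148)=12. stock: 148 - 12 = 136. total_sold = 51
Final: stock = 136, total_sold = 51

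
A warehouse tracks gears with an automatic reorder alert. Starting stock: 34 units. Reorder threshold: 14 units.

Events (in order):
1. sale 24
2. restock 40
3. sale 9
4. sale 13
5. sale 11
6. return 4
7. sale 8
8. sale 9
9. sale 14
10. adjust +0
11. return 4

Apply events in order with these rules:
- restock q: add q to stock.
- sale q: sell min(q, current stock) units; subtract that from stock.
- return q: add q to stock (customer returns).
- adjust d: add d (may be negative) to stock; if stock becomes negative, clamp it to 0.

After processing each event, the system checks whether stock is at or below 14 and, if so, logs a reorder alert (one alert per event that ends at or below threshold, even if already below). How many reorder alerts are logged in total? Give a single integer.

Processing events:
Start: stock = 34
  Event 1 (sale 24): sell min(24,34)=24. stock: 34 - 24 = 10. total_sold = 24
  Event 2 (restock 40): 10 + 40 = 50
  Event 3 (sale 9): sell min(9,50)=9. stock: 50 - 9 = 41. total_sold = 33
  Event 4 (sale 13): sell min(13,41)=13. stock: 41 - 13 = 28. total_sold = 46
  Event 5 (sale 11): sell min(11,28)=11. stock: 28 - 11 = 17. total_sold = 57
  Event 6 (return 4): 17 + 4 = 21
  Event 7 (sale 8): sell min(8,21)=8. stock: 21 - 8 = 13. total_sold = 65
  Event 8 (sale 9): sell min(9,13)=9. stock: 13 - 9 = 4. total_sold = 74
  Event 9 (sale 14): sell min(14,4)=4. stock: 4 - 4 = 0. total_sold = 78
  Event 10 (adjust +0): 0 + 0 = 0
  Event 11 (return 4): 0 + 4 = 4
Final: stock = 4, total_sold = 78

Checking against threshold 14:
  After event 1: stock=10 <= 14 -> ALERT
  After event 2: stock=50 > 14
  After event 3: stock=41 > 14
  After event 4: stock=28 > 14
  After event 5: stock=17 > 14
  After event 6: stock=21 > 14
  After event 7: stock=13 <= 14 -> ALERT
  After event 8: stock=4 <= 14 -> ALERT
  After event 9: stock=0 <= 14 -> ALERT
  After event 10: stock=0 <= 14 -> ALERT
  After event 11: stock=4 <= 14 -> ALERT
Alert events: [1, 7, 8, 9, 10, 11]. Count = 6

Answer: 6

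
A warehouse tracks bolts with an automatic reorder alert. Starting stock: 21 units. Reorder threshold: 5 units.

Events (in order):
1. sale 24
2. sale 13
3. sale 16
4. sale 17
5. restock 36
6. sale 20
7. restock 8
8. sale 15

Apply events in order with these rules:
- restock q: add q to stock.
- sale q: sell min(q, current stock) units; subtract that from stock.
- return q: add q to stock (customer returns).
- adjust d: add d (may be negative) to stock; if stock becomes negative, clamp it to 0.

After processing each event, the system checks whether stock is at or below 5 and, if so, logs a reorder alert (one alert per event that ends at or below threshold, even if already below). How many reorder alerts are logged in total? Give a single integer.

Processing events:
Start: stock = 21
  Event 1 (sale 24): sell min(24,21)=21. stock: 21 - 21 = 0. total_sold = 21
  Event 2 (sale 13): sell min(13,0)=0. stock: 0 - 0 = 0. total_sold = 21
  Event 3 (sale 16): sell min(16,0)=0. stock: 0 - 0 = 0. total_sold = 21
  Event 4 (sale 17): sell min(17,0)=0. stock: 0 - 0 = 0. total_sold = 21
  Event 5 (restock 36): 0 + 36 = 36
  Event 6 (sale 20): sell min(20,36)=20. stock: 36 - 20 = 16. total_sold = 41
  Event 7 (restock 8): 16 + 8 = 24
  Event 8 (sale 15): sell min(15,24)=15. stock: 24 - 15 = 9. total_sold = 56
Final: stock = 9, total_sold = 56

Checking against threshold 5:
  After event 1: stock=0 <= 5 -> ALERT
  After event 2: stock=0 <= 5 -> ALERT
  After event 3: stock=0 <= 5 -> ALERT
  After event 4: stock=0 <= 5 -> ALERT
  After event 5: stock=36 > 5
  After event 6: stock=16 > 5
  After event 7: stock=24 > 5
  After event 8: stock=9 > 5
Alert events: [1, 2, 3, 4]. Count = 4

Answer: 4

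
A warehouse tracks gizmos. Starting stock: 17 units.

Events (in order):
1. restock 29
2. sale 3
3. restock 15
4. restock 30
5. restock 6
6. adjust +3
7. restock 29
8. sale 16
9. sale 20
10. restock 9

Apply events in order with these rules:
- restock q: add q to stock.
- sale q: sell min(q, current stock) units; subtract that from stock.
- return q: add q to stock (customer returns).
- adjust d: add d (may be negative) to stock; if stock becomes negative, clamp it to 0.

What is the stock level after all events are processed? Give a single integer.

Processing events:
Start: stock = 17
  Event 1 (restock 29): 17 + 29 = 46
  Event 2 (sale 3): sell min(3,46)=3. stock: 46 - 3 = 43. total_sold = 3
  Event 3 (restock 15): 43 + 15 = 58
  Event 4 (restock 30): 58 + 30 = 88
  Event 5 (restock 6): 88 + 6 = 94
  Event 6 (adjust +3): 94 + 3 = 97
  Event 7 (restock 29): 97 + 29 = 126
  Event 8 (sale 16): sell min(16,126)=16. stock: 126 - 16 = 110. total_sold = 19
  Event 9 (sale 20): sell min(20,110)=20. stock: 110 - 20 = 90. total_sold = 39
  Event 10 (restock 9): 90 + 9 = 99
Final: stock = 99, total_sold = 39

Answer: 99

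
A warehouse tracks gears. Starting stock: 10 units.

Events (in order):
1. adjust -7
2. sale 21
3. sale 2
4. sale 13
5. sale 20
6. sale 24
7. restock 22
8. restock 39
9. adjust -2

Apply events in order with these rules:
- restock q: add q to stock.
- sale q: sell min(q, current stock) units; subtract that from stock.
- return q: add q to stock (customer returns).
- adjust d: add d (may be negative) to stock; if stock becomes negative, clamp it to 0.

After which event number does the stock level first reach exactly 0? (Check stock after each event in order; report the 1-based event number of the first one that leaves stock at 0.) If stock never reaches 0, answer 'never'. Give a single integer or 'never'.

Answer: 2

Derivation:
Processing events:
Start: stock = 10
  Event 1 (adjust -7): 10 + -7 = 3
  Event 2 (sale 21): sell min(21,3)=3. stock: 3 - 3 = 0. total_sold = 3
  Event 3 (sale 2): sell min(2,0)=0. stock: 0 - 0 = 0. total_sold = 3
  Event 4 (sale 13): sell min(13,0)=0. stock: 0 - 0 = 0. total_sold = 3
  Event 5 (sale 20): sell min(20,0)=0. stock: 0 - 0 = 0. total_sold = 3
  Event 6 (sale 24): sell min(24,0)=0. stock: 0 - 0 = 0. total_sold = 3
  Event 7 (restock 22): 0 + 22 = 22
  Event 8 (restock 39): 22 + 39 = 61
  Event 9 (adjust -2): 61 + -2 = 59
Final: stock = 59, total_sold = 3

First zero at event 2.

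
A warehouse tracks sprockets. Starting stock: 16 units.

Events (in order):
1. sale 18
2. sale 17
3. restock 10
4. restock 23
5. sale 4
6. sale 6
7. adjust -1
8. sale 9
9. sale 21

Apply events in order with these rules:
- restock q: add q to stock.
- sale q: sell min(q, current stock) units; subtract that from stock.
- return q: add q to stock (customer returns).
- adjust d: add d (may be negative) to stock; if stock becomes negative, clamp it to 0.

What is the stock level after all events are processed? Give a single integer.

Processing events:
Start: stock = 16
  Event 1 (sale 18): sell min(18,16)=16. stock: 16 - 16 = 0. total_sold = 16
  Event 2 (sale 17): sell min(17,0)=0. stock: 0 - 0 = 0. total_sold = 16
  Event 3 (restock 10): 0 + 10 = 10
  Event 4 (restock 23): 10 + 23 = 33
  Event 5 (sale 4): sell min(4,33)=4. stock: 33 - 4 = 29. total_sold = 20
  Event 6 (sale 6): sell min(6,29)=6. stock: 29 - 6 = 23. total_sold = 26
  Event 7 (adjust -1): 23 + -1 = 22
  Event 8 (sale 9): sell min(9,22)=9. stock: 22 - 9 = 13. total_sold = 35
  Event 9 (sale 21): sell min(21,13)=13. stock: 13 - 13 = 0. total_sold = 48
Final: stock = 0, total_sold = 48

Answer: 0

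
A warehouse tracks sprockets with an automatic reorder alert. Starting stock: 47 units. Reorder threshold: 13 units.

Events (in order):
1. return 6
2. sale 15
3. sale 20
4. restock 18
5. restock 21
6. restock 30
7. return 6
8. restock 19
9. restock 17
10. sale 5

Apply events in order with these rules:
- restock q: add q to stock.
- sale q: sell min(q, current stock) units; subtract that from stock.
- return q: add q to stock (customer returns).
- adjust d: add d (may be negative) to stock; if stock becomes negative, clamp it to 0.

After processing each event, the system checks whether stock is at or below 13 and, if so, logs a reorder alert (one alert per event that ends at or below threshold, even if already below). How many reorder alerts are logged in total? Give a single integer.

Processing events:
Start: stock = 47
  Event 1 (return 6): 47 + 6 = 53
  Event 2 (sale 15): sell min(15,53)=15. stock: 53 - 15 = 38. total_sold = 15
  Event 3 (sale 20): sell min(20,38)=20. stock: 38 - 20 = 18. total_sold = 35
  Event 4 (restock 18): 18 + 18 = 36
  Event 5 (restock 21): 36 + 21 = 57
  Event 6 (restock 30): 57 + 30 = 87
  Event 7 (return 6): 87 + 6 = 93
  Event 8 (restock 19): 93 + 19 = 112
  Event 9 (restock 17): 112 + 17 = 129
  Event 10 (sale 5): sell min(5,129)=5. stock: 129 - 5 = 124. total_sold = 40
Final: stock = 124, total_sold = 40

Checking against threshold 13:
  After event 1: stock=53 > 13
  After event 2: stock=38 > 13
  After event 3: stock=18 > 13
  After event 4: stock=36 > 13
  After event 5: stock=57 > 13
  After event 6: stock=87 > 13
  After event 7: stock=93 > 13
  After event 8: stock=112 > 13
  After event 9: stock=129 > 13
  After event 10: stock=124 > 13
Alert events: []. Count = 0

Answer: 0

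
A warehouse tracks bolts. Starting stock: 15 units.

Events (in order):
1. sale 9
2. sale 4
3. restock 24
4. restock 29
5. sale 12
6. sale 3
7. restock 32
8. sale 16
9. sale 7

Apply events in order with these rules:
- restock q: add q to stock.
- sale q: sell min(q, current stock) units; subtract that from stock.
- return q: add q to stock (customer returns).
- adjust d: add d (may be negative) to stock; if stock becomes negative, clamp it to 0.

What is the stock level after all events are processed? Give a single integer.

Processing events:
Start: stock = 15
  Event 1 (sale 9): sell min(9,15)=9. stock: 15 - 9 = 6. total_sold = 9
  Event 2 (sale 4): sell min(4,6)=4. stock: 6 - 4 = 2. total_sold = 13
  Event 3 (restock 24): 2 + 24 = 26
  Event 4 (restock 29): 26 + 29 = 55
  Event 5 (sale 12): sell min(12,55)=12. stock: 55 - 12 = 43. total_sold = 25
  Event 6 (sale 3): sell min(3,43)=3. stock: 43 - 3 = 40. total_sold = 28
  Event 7 (restock 32): 40 + 32 = 72
  Event 8 (sale 16): sell min(16,72)=16. stock: 72 - 16 = 56. total_sold = 44
  Event 9 (sale 7): sell min(7,56)=7. stock: 56 - 7 = 49. total_sold = 51
Final: stock = 49, total_sold = 51

Answer: 49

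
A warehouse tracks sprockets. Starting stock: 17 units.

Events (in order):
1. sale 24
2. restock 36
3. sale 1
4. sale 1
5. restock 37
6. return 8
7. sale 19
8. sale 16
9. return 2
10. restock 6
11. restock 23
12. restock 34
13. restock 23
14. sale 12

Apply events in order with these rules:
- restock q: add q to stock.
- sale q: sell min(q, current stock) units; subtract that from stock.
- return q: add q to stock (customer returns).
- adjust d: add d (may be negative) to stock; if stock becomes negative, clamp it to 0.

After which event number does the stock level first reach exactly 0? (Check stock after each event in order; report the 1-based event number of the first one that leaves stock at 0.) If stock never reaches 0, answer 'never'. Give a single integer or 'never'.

Answer: 1

Derivation:
Processing events:
Start: stock = 17
  Event 1 (sale 24): sell min(24,17)=17. stock: 17 - 17 = 0. total_sold = 17
  Event 2 (restock 36): 0 + 36 = 36
  Event 3 (sale 1): sell min(1,36)=1. stock: 36 - 1 = 35. total_sold = 18
  Event 4 (sale 1): sell min(1,35)=1. stock: 35 - 1 = 34. total_sold = 19
  Event 5 (restock 37): 34 + 37 = 71
  Event 6 (return 8): 71 + 8 = 79
  Event 7 (sale 19): sell min(19,79)=19. stock: 79 - 19 = 60. total_sold = 38
  Event 8 (sale 16): sell min(16,60)=16. stock: 60 - 16 = 44. total_sold = 54
  Event 9 (return 2): 44 + 2 = 46
  Event 10 (restock 6): 46 + 6 = 52
  Event 11 (restock 23): 52 + 23 = 75
  Event 12 (restock 34): 75 + 34 = 109
  Event 13 (restock 23): 109 + 23 = 132
  Event 14 (sale 12): sell min(12,132)=12. stock: 132 - 12 = 120. total_sold = 66
Final: stock = 120, total_sold = 66

First zero at event 1.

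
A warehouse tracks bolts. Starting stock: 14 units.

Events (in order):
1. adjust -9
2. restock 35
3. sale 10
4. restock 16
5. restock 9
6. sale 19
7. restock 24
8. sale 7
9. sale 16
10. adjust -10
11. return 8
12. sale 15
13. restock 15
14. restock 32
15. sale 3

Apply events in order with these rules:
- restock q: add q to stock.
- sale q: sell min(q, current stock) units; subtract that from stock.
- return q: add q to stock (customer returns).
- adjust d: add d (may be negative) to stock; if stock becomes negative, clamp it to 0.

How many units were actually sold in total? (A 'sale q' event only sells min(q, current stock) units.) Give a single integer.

Answer: 70

Derivation:
Processing events:
Start: stock = 14
  Event 1 (adjust -9): 14 + -9 = 5
  Event 2 (restock 35): 5 + 35 = 40
  Event 3 (sale 10): sell min(10,40)=10. stock: 40 - 10 = 30. total_sold = 10
  Event 4 (restock 16): 30 + 16 = 46
  Event 5 (restock 9): 46 + 9 = 55
  Event 6 (sale 19): sell min(19,55)=19. stock: 55 - 19 = 36. total_sold = 29
  Event 7 (restock 24): 36 + 24 = 60
  Event 8 (sale 7): sell min(7,60)=7. stock: 60 - 7 = 53. total_sold = 36
  Event 9 (sale 16): sell min(16,53)=16. stock: 53 - 16 = 37. total_sold = 52
  Event 10 (adjust -10): 37 + -10 = 27
  Event 11 (return 8): 27 + 8 = 35
  Event 12 (sale 15): sell min(15,35)=15. stock: 35 - 15 = 20. total_sold = 67
  Event 13 (restock 15): 20 + 15 = 35
  Event 14 (restock 32): 35 + 32 = 67
  Event 15 (sale 3): sell min(3,67)=3. stock: 67 - 3 = 64. total_sold = 70
Final: stock = 64, total_sold = 70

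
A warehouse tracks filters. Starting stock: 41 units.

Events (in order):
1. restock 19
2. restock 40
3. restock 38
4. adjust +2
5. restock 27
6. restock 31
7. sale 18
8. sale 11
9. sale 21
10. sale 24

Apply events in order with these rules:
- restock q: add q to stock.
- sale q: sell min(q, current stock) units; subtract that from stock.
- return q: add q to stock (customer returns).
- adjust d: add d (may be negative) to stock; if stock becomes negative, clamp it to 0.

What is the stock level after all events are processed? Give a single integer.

Answer: 124

Derivation:
Processing events:
Start: stock = 41
  Event 1 (restock 19): 41 + 19 = 60
  Event 2 (restock 40): 60 + 40 = 100
  Event 3 (restock 38): 100 + 38 = 138
  Event 4 (adjust +2): 138 + 2 = 140
  Event 5 (restock 27): 140 + 27 = 167
  Event 6 (restock 31): 167 + 31 = 198
  Event 7 (sale 18): sell min(18,198)=18. stock: 198 - 18 = 180. total_sold = 18
  Event 8 (sale 11): sell min(11,180)=11. stock: 180 - 11 = 169. total_sold = 29
  Event 9 (sale 21): sell min(21,169)=21. stock: 169 - 21 = 148. total_sold = 50
  Event 10 (sale 24): sell min(24,148)=24. stock: 148 - 24 = 124. total_sold = 74
Final: stock = 124, total_sold = 74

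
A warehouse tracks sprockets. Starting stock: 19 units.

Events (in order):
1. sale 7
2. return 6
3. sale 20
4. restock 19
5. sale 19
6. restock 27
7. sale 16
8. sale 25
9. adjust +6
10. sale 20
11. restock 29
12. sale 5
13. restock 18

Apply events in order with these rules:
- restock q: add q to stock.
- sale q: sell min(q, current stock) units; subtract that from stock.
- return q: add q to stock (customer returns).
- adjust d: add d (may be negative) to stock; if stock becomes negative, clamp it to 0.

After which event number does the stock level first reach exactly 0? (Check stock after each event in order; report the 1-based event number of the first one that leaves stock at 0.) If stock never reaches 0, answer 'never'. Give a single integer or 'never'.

Answer: 3

Derivation:
Processing events:
Start: stock = 19
  Event 1 (sale 7): sell min(7,19)=7. stock: 19 - 7 = 12. total_sold = 7
  Event 2 (return 6): 12 + 6 = 18
  Event 3 (sale 20): sell min(20,18)=18. stock: 18 - 18 = 0. total_sold = 25
  Event 4 (restock 19): 0 + 19 = 19
  Event 5 (sale 19): sell min(19,19)=19. stock: 19 - 19 = 0. total_sold = 44
  Event 6 (restock 27): 0 + 27 = 27
  Event 7 (sale 16): sell min(16,27)=16. stock: 27 - 16 = 11. total_sold = 60
  Event 8 (sale 25): sell min(25,11)=11. stock: 11 - 11 = 0. total_sold = 71
  Event 9 (adjust +6): 0 + 6 = 6
  Event 10 (sale 20): sell min(20,6)=6. stock: 6 - 6 = 0. total_sold = 77
  Event 11 (restock 29): 0 + 29 = 29
  Event 12 (sale 5): sell min(5,29)=5. stock: 29 - 5 = 24. total_sold = 82
  Event 13 (restock 18): 24 + 18 = 42
Final: stock = 42, total_sold = 82

First zero at event 3.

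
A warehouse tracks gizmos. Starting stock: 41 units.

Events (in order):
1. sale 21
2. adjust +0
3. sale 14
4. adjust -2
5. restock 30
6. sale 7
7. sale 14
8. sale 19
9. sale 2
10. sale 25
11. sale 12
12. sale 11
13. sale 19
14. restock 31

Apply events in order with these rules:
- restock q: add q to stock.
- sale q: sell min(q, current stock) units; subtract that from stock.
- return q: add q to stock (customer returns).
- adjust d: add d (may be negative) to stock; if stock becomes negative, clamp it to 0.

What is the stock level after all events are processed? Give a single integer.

Answer: 31

Derivation:
Processing events:
Start: stock = 41
  Event 1 (sale 21): sell min(21,41)=21. stock: 41 - 21 = 20. total_sold = 21
  Event 2 (adjust +0): 20 + 0 = 20
  Event 3 (sale 14): sell min(14,20)=14. stock: 20 - 14 = 6. total_sold = 35
  Event 4 (adjust -2): 6 + -2 = 4
  Event 5 (restock 30): 4 + 30 = 34
  Event 6 (sale 7): sell min(7,34)=7. stock: 34 - 7 = 27. total_sold = 42
  Event 7 (sale 14): sell min(14,27)=14. stock: 27 - 14 = 13. total_sold = 56
  Event 8 (sale 19): sell min(19,13)=13. stock: 13 - 13 = 0. total_sold = 69
  Event 9 (sale 2): sell min(2,0)=0. stock: 0 - 0 = 0. total_sold = 69
  Event 10 (sale 25): sell min(25,0)=0. stock: 0 - 0 = 0. total_sold = 69
  Event 11 (sale 12): sell min(12,0)=0. stock: 0 - 0 = 0. total_sold = 69
  Event 12 (sale 11): sell min(11,0)=0. stock: 0 - 0 = 0. total_sold = 69
  Event 13 (sale 19): sell min(19,0)=0. stock: 0 - 0 = 0. total_sold = 69
  Event 14 (restock 31): 0 + 31 = 31
Final: stock = 31, total_sold = 69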